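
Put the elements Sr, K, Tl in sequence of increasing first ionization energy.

K < Sr < Tl

K is in period 4, group 1; Sr is in period 5, group 2; Tl is in period 6, group 13.
Across a period the outer electron is held more tightly (higher IE₁); down a group it sits in a higher shell, more shielded, and comes off more easily.
These sit on a diagonal, where the across-period and down-group effects partly cancel.
Sr > K: the two effects oppose for this pair; the across-period effect wins (550 vs 419 kJ/mol).
Tl > Sr: period and group pull opposite ways; the across-period shift dominates (589 vs 550 kJ/mol).
Approximate values (kJ/mol): K 419, Sr 550, Tl 589.
So from lowest to highest: K < Sr < Tl.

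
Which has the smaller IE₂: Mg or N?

Mg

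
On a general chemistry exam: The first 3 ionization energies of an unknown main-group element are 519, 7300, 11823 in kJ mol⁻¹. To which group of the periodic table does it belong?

Look for the largest jump between consecutive ionization energies: IE2/IE1 ≈ 14.1, far larger than any earlier ratio.
That jump marks the point where a core electron is being removed. So the atom has 1 valence electron.
A main-group element with 1 valence electron is in group 1.

Group 1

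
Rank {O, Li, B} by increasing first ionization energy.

Li < B < O

Li is in period 2, group 1; B is in period 2, group 13; O is in period 2, group 16.
Across a period the outer electron is held more tightly (higher IE₁); down a group it sits in a higher shell, more shielded, and comes off more easily.
All lie in period 2, so first ionization energy increases left to right.
So from lowest to highest: Li < B < O.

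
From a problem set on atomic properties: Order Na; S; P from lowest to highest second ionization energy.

P < S < Na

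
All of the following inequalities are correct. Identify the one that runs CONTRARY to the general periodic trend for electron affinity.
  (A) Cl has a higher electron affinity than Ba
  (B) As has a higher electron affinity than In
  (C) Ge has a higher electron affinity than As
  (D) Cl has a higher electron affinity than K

The general trend: electron affinity increases across a period and decreases down a group.
(A) Cl (period 3, group 17) vs Ba (period 6, group 2): the stated order agrees with the simple trend.
(B) As (period 4, group 15) vs In (period 5, group 13): the stated order agrees with the simple trend.
(C) Ge (period 4, group 14) vs As (period 4, group 15): the stated order contradicts the simple trend.
(D) Cl (period 3, group 17) vs K (period 4, group 1): the stated order agrees with the simple trend.
The exception is (C): adding an electron to As's half-filled 4p³ is unfavourable, so Ge (4p²) has the more exothermic EA.

(C)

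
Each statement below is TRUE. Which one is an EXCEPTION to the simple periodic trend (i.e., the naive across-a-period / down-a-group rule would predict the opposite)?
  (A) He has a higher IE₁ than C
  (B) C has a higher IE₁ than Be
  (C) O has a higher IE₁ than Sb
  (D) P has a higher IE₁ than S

The general trend: IE₁ increases across a period and decreases down a group.
(A) He (period 1, group 18) vs C (period 2, group 14): the stated order agrees with the simple trend.
(B) C (period 2, group 14) vs Be (period 2, group 2): the stated order agrees with the simple trend.
(C) O (period 2, group 16) vs Sb (period 5, group 15): the stated order agrees with the simple trend.
(D) P (period 3, group 15) vs S (period 3, group 16): the stated order contradicts the simple trend.
The exception is (D): S (3p⁴) ionizes more easily than half-filled P (3p³) because the paired 3p electron in S is pushed out by e⁻–e⁻ repulsion.

(D)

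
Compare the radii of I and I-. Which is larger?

Forming I- adds 1 electron to I. More electron–electron repulsion in the same shell, with unchanged nuclear charge, lets the cloud expand.
An anion is larger than its parent atom: I- > I.

I-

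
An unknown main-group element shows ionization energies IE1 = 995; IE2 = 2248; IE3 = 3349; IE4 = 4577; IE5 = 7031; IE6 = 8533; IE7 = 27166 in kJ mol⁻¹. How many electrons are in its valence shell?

6

Look for the largest jump between consecutive ionization energies: IE7/IE6 ≈ 3.2, far larger than any earlier ratio.
That jump marks the point where a core electron is being removed. So the atom has 6 valence electrons.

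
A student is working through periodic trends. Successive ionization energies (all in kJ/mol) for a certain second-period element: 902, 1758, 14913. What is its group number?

Group 2

Look for the largest jump between consecutive ionization energies: IE3/IE2 ≈ 8.5, far larger than any earlier ratio.
That jump marks the point where a core electron is being removed. So the atom has 2 valence electrons.
A main-group element with 2 valence electrons is in group 2.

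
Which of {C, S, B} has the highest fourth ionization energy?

Consider each +3 ion: C³⁺ still has 1 valence electron; S³⁺ still has 3 valence electrons; B³⁺ is the bare [He] core.
Core electrons are held far more tightly than valence electrons, so B tops the IE_4 order.
Valence configurations: C³⁺ [He]2s¹, S³⁺ [Ne]3s²3p¹.
Approximate IE_4 values (kJ/mol): C 6223, S 4556, B 25026.
So the fourth ionization energies run S < C < B.

B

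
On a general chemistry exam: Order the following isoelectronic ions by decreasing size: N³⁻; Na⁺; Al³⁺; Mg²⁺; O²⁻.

All of these have 10 electrons, so size is governed by nuclear charge alone: the more protons, the stronger the pull on the same electron cloud, and the smaller the ion.
Nuclear charges: Al³⁺ (Z=13), Mg²⁺ (Z=12), Na⁺ (Z=11), O²⁻ (Z=8), N³⁻ (Z=7).
Largest to smallest: N³⁻ > O²⁻ > Na⁺ > Mg²⁺ > Al³⁺.

N³⁻ > O²⁻ > Na⁺ > Mg²⁺ > Al³⁺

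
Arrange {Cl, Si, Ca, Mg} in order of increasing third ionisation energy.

Consider each +2 ion: Cl²⁺ still has 5 valence electrons; Si²⁺ still has 2 valence electrons; Ca²⁺ is the bare [Ar] core; Mg²⁺ is the bare [Ne] core.
Breaking into a closed-shell core is much more expensive than removing a leftover valence electron — Ca and Mg have the largest IE_3 here.
Valence configurations: Cl²⁺ [Ne]3s²3p³, Si²⁺ [Ne]3s².
Approximate IE_3 values (kJ/mol): Cl 3822, Si 3232, Ca 4912, Mg 7733.
Putting it together, IE_3: Si < Cl < Ca < Mg.

Si < Cl < Ca < Mg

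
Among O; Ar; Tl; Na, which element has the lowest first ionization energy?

O is in period 2, group 16; Na is in period 3, group 1; Ar is in period 3, group 18; Tl is in period 6, group 13.
IE₁ increases left→right with effective nuclear charge and decreases top→bottom as the valence shell moves farther out.
Here both period and group differ, so the two effects have to be weighed against each other.
Tl > Na: period and group pull opposite ways; the across-period shift dominates (589 vs 496 kJ/mol).
O > Tl: relative to Tl, both the across-period and down-group shifts push O's first ionization energy up.
Ar > O: the two effects oppose for this pair; the across-period effect wins (1521 vs 1314 kJ/mol).
Approximate values (kJ/mol): O 1314, Na 496, Ar 1521, Tl 589.
The lowest first ionization energy among these belongs to Na.

Na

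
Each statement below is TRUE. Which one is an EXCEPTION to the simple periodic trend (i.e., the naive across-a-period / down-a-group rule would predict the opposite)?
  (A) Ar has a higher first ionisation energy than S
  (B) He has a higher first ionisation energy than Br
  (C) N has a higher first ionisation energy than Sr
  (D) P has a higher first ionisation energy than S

(D)

The general trend: first ionisation energy increases across a period and decreases down a group.
(A) Ar (period 3, group 18) vs S (period 3, group 16): the stated order agrees with the simple trend.
(B) He (period 1, group 18) vs Br (period 4, group 17): the stated order agrees with the simple trend.
(C) N (period 2, group 15) vs Sr (period 5, group 2): the stated order agrees with the simple trend.
(D) P (period 3, group 15) vs S (period 3, group 16): the stated order contradicts the simple trend.
The exception is (D): S (3p⁴) ionizes more easily than half-filled P (3p³) because the paired 3p electron in S is pushed out by e⁻–e⁻ repulsion.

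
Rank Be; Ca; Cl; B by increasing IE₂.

Ca, Be, Cl, B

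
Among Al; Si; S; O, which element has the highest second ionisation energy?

O

The second ionization energy removes an electron from the +1 ion. For each element: Al⁺ still has 2 valence electrons; Si⁺ still has 3 valence electrons; S⁺ still has 5 valence electrons; O⁺ still has 5 valence electrons.
All are still removing valence electrons, so compare the +1 ions as you would atoms: IE_2 generally rises across a period (higher Z_eff) and falls down a group (larger shell), subject to the usual subshell exceptions.
Valence configurations: Al⁺ [Ne]3s², Si⁺ [Ne]3s²3p¹, S⁺ [Ne]3s²3p³, O⁺ [He]2s²2p³.
Si⁺ loses a lone 3p electron whereas Al⁺ must break into a filled 3s² pair, so IE_2(Al) > IE_2(Si) even though Si has the higher nuclear charge.
The numbers (kJ/mol): Al 1817, Si 1577, S 2252, O 3388.
Overall IE_2 order: Si < Al < S < O.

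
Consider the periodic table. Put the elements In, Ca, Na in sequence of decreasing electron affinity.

Na > In > Ca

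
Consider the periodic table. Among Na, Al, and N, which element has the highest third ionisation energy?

Na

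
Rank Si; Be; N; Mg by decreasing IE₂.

IE_2 is the cost of taking one more electron from the +1 cation: Si⁺ still has 3 valence electrons; Be⁺ still has 1 valence electron; N⁺ still has 4 valence electrons; Mg⁺ still has 1 valence electron.
All are still removing valence electrons, so compare the +1 ions as you would atoms: IE_2 generally rises across a period (higher Z_eff) and falls down a group (larger shell), subject to the usual subshell exceptions.
Valence configurations: Si⁺ [Ne]3s²3p¹, Be⁺ [He]2s¹, N⁺ [He]2s²2p², Mg⁺ [Ne]3s¹.
The numbers (kJ/mol): Si 1577, Be 1757, N 2856, Mg 1451.
Hence IE_2: Mg < Si < Be < N.

N, Be, Si, Mg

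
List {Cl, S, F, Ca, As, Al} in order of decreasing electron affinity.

EA tends to increase across a period and decrease down a group, though the pattern is less regular than for IE or radius.
These span different periods and groups, so the two trends combine.
Al > Ca: relative to Ca, both the across-period and down-group shifts push Al's electron affinity up.
As > Al: period and group pull opposite ways; the across-period shift dominates (78 vs 42 kJ/mol).
S > As: both effects reinforce here, so S is clearly the higher of the two.
F > S: both effects reinforce here, so F is clearly the higher of the two.
Cl > F: this pair runs against the simple trend — see the exception note.
Note the exception: Cl has a higher electron affinity than F, contrary to the simple trend — F's small 2p subshell makes the incoming electron feel strong e⁻–e⁻ repulsion, so Cl actually releases more energy on gaining an electron.
Approximate values (kJ/mol): F 328, Al 42, S 200, Cl 349, Ca 2, As 78.
So from highest to lowest: Cl > F > S > As > Al > Ca.

Cl, F, S, As, Al, Ca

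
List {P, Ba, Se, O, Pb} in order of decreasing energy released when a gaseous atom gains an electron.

Se > O > P > Pb > Ba

Adding an electron releases more energy for atoms nearer the top right (short of the noble gases).
Here both period and group differ, so the two effects have to be weighed against each other.
Pb > Ba: both are in period 6; the period trend gives Pb the larger value.
P > Pb: relative to Pb, both the across-period and down-group shifts push P's electron affinity up.
O > P: relative to P, both the across-period and down-group shifts push O's electron affinity up.
Se > O: this pair runs against the simple trend — see the exception note.
Note the exception: Se has a higher electron affinity than O, contrary to the simple trend — O's compact 2p subshell gives strong electron–electron repulsion on the added electron.
For reference (kJ/mol): O 141, P 72, Se 195, Ba 14, Pb 35.
So from highest to lowest: Se > O > P > Pb > Ba.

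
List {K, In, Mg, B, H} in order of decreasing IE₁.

H, B, Mg, In, K

IE₁ increases left→right with effective nuclear charge and decreases top→bottom as the valence shell moves farther out.
Neither a single period nor a single group — weigh both effects.
In > K: the two effects oppose for this pair; the across-period effect wins (558 vs 419 kJ/mol).
Mg > In: the two effects oppose for this pair; the down-group effect wins (738 vs 558 kJ/mol).
B > Mg: both effects reinforce here, so B is clearly the higher of the two.
H > B: period and group pull opposite ways; the down-group shift dominates (1312 vs 801 kJ/mol).
Tabulated first ionization energy (kJ/mol): H 1312, B 801, Mg 738, K 419, In 558.
So from highest to lowest: H > B > Mg > In > K.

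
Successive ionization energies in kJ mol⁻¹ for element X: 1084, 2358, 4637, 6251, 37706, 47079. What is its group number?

Group 14

Look for the largest jump between consecutive ionization energies: IE5/IE4 ≈ 6.0, far larger than any earlier ratio.
That jump marks the point where a core electron is being removed. So the atom has 4 valence electrons.
A main-group element with 4 valence electrons is in group 14.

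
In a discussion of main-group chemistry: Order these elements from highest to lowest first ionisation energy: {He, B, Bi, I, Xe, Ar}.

He > Ar > Xe > I > B > Bi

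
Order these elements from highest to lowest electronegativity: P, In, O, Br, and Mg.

O > Br > P > In > Mg

O is in period 2, group 16; Mg is in period 3, group 2; P is in period 3, group 15; Br is in period 4, group 17; In is in period 5, group 13.
Atoms toward the upper right of the periodic table pull bonding electrons most strongly.
These span different periods and groups, so the two trends combine.
In > Mg: the two effects oppose for this pair; the across-period effect wins (1.78 vs 1.31).
P > In: relative to In, both the across-period and down-group shifts push P's electronegativity up.
Br > P: the two effects oppose for this pair; the across-period effect wins (2.96 vs 2.19).
O > Br: the two effects oppose for this pair; the down-group effect wins (3.44 vs 2.96).
Tabulated electronegativity (Pauling): O 3.44, Mg 1.31, P 2.19, Br 2.96, In 1.78.
So from highest to lowest: O > Br > P > In > Mg.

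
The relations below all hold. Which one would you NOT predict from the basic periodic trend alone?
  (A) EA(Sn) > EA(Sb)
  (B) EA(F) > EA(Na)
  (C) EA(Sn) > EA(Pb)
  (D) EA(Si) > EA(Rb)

The general trend: electron affinity increases across a period and decreases down a group.
(A) Sn (period 5, group 14) vs Sb (period 5, group 15): the stated order contradicts the simple trend.
(B) F (period 2, group 17) vs Na (period 3, group 1): the stated order agrees with the simple trend.
(C) Sn (period 5, group 14) vs Pb (period 6, group 14): the stated order agrees with the simple trend.
(D) Si (period 3, group 14) vs Rb (period 5, group 1): the stated order agrees with the simple trend.
The exception is (A): adding an electron to Sb's half-filled 5p³ is unfavourable, so Sn has the more exothermic EA.

(A)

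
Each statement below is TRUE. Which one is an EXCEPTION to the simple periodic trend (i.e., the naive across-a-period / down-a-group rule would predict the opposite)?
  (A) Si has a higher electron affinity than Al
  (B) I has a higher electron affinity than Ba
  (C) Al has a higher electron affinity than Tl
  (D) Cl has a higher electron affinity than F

(D)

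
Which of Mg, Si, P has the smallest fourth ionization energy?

Si

IE_4 is the cost of taking one more electron from the +3 cation: Mg³⁺ is already 1 electron into the core; Si³⁺ still has 1 valence electron; P³⁺ still has 2 valence electrons.
Core electrons are held far more tightly than valence electrons, so Mg tops the IE_4 order.
Valence configurations: Si³⁺ [Ne]3s¹, P³⁺ [Ne]3s².
Approximate IE_4 values (kJ/mol): Mg 10543, Si 4356, P 4964.
Overall IE_4 order: Si < P < Mg.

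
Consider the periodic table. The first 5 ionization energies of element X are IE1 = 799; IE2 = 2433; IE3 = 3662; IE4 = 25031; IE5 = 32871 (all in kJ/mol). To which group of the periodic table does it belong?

Look for the largest jump between consecutive ionization energies: IE4/IE3 ≈ 6.8, far larger than any earlier ratio.
That jump marks the point where a core electron is being removed. So the atom has 3 valence electrons.
A main-group element with 3 valence electrons is in group 13.

Group 13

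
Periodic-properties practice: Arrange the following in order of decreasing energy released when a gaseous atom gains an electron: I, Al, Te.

Al is in period 3, group 13; Te is in period 5, group 16; I is in period 5, group 17.
Atoms with high Z_eff and room in the valence shell (especially the halogens) have the most exothermic electron affinities.
Neither a single period nor a single group — weigh both effects.
Te > Al: period and group pull opposite ways; the across-period shift dominates (190 vs 42 kJ/mol).
I > Te: both are in period 5; the period trend gives I the larger value.
For reference (kJ/mol): Al 42, Te 190, I 295.
So from highest to lowest: I > Te > Al.

I > Te > Al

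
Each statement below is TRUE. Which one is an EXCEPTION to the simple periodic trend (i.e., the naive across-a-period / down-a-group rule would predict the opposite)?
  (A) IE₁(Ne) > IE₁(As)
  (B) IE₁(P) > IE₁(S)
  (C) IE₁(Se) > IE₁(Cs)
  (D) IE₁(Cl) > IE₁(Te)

(B)

The general trend: first ionization energy increases across a period and decreases down a group.
(A) Ne (period 2, group 18) vs As (period 4, group 15): the stated order agrees with the simple trend.
(B) P (period 3, group 15) vs S (period 3, group 16): the stated order contradicts the simple trend.
(C) Se (period 4, group 16) vs Cs (period 6, group 1): the stated order agrees with the simple trend.
(D) Cl (period 3, group 17) vs Te (period 5, group 16): the stated order agrees with the simple trend.
The exception is (B): S (3p⁴) ionizes more easily than half-filled P (3p³) because the paired 3p electron in S is pushed out by e⁻–e⁻ repulsion.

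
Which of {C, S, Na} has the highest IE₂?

After 1 electron has been removed, what remains? C⁺ still has 3 valence electrons; S⁺ still has 5 valence electrons; Na⁺ is the bare [Ne] core.
Breaking into a closed-shell core is much more expensive than removing a leftover valence electron — Na has the largest IE_2 here.
Valence configurations: C⁺ [He]2s²2p¹, S⁺ [Ne]3s²3p³.
The numbers (kJ/mol): C 2353, S 2252, Na 4562.
Putting it together, IE_2: S < C < Na.

Na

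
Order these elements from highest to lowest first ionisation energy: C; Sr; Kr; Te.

Kr > C > Te > Sr

First ionization energy rises across a period (greater Z_eff holds electrons more tightly) and falls down a group (valence electrons are farther from the nucleus).
These span different periods and groups, so the two trends combine.
Te > Sr: Te lies to the right of Sr in period 5, so the across-period effect alone puts Te higher.
C > Te: period and group pull opposite ways; the down-group shift dominates (1086 vs 869 kJ/mol).
Kr > C: period and group pull opposite ways; the across-period shift dominates (1351 vs 1086 kJ/mol).
Tabulated first ionization energy (kJ/mol): C 1086, Kr 1351, Sr 550, Te 869.
So from highest to lowest: Kr > C > Te > Sr.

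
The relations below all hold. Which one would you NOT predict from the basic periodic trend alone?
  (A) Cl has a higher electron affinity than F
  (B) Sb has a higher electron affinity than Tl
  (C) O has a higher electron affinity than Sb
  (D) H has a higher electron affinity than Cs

The general trend: electron affinity increases across a period and decreases down a group.
(A) Cl (period 3, group 17) vs F (period 2, group 17): the stated order contradicts the simple trend.
(B) Sb (period 5, group 15) vs Tl (period 6, group 13): the stated order agrees with the simple trend.
(C) O (period 2, group 16) vs Sb (period 5, group 15): the stated order agrees with the simple trend.
(D) H (period 1, group 1) vs Cs (period 6, group 1): the stated order agrees with the simple trend.
The exception is (A): F's small 2p subshell makes the incoming electron feel strong e⁻–e⁻ repulsion, so Cl actually releases more energy on gaining an electron.

(A)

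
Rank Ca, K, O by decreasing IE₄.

O > Ca > K

The fourth ionization energy removes an electron from the +3 ion. For each element: Ca³⁺ is already 1 electron into the core; K³⁺ is already 2 electrons into the core; O³⁺ still has 3 valence electrons.
Usually core removal costs more than valence removal, but here the competition is close: a tightly held n=2 valence electron can cost more to remove than an n=3 core electron, so the actual values have to decide it.
Approximate IE_4 values (kJ/mol): Ca 6491, K 5877, O 7469.
So the fourth ionization energies run K < Ca < O.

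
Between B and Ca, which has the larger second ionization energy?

B

Consider each +1 ion: B⁺ still has 2 valence electrons; Ca⁺ still has 1 valence electron.
All are still removing valence electrons, so compare the +1 ions as you would atoms: IE_2 generally rises across a period (higher Z_eff) and falls down a group (larger shell), subject to the usual subshell exceptions.
Valence configurations: B⁺ [He]2s², Ca⁺ [Ar]4s¹.
The numbers (kJ/mol): B 2427, Ca 1145.
Putting it together, IE_2: Ca < B.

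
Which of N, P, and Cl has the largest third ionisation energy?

N

The third ionization energy removes an electron from the +2 ion. For each element: N²⁺ still has 3 valence electrons; P²⁺ still has 3 valence electrons; Cl²⁺ still has 5 valence electrons.
All are still removing valence electrons, so compare the +2 ions as you would atoms: IE_3 generally rises across a period (higher Z_eff) and falls down a group (larger shell), subject to the usual subshell exceptions.
Valence configurations: N²⁺ [He]2s²2p¹, P²⁺ [Ne]3s²3p¹, Cl²⁺ [Ne]3s²3p³.
Tabulated IE_3 (kJ/mol): N 4578, P 2914, Cl 3822.
So the third ionization energies run P < Cl < N.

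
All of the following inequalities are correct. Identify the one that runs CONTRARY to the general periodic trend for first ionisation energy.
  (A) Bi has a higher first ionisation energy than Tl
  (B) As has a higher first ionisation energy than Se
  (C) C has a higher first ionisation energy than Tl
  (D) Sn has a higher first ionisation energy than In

(B)

The general trend: first ionisation energy increases across a period and decreases down a group.
(A) Bi (period 6, group 15) vs Tl (period 6, group 13): the stated order agrees with the simple trend.
(B) As (period 4, group 15) vs Se (period 4, group 16): the stated order contradicts the simple trend.
(C) C (period 2, group 14) vs Tl (period 6, group 13): the stated order agrees with the simple trend.
(D) Sn (period 5, group 14) vs In (period 5, group 13): the stated order agrees with the simple trend.
The exception is (B): Se (4p⁴) ionizes more easily than half-filled As (4p³).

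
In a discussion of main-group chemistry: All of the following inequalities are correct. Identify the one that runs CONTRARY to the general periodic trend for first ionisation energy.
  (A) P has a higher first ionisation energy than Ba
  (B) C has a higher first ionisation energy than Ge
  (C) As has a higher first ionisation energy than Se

(C)

The general trend: first ionisation energy increases across a period and decreases down a group.
(A) P (period 3, group 15) vs Ba (period 6, group 2): the stated order agrees with the simple trend.
(B) C (period 2, group 14) vs Ge (period 4, group 14): the stated order agrees with the simple trend.
(C) As (period 4, group 15) vs Se (period 4, group 16): the stated order contradicts the simple trend.
The exception is (C): Se (4p⁴) ionizes more easily than half-filled As (4p³).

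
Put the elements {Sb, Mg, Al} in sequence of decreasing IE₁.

Mg is in period 3, group 2; Al is in period 3, group 13; Sb is in period 5, group 15.
IE₁ increases left→right with effective nuclear charge and decreases top→bottom as the valence shell moves farther out.
Neither a single period nor a single group — weigh both effects.
Mg > Al: this pair runs against the simple trend — see the exception note.
Sb > Mg: period and group pull opposite ways; the across-period shift dominates (831 vs 738 kJ/mol).
Note the exception: Mg has a higher first ionization energy than Al, contrary to the simple trend — Al's single 3p electron is easier to remove than one from Mg's filled 3s².
Approximate values (kJ/mol): Mg 738, Al 578, Sb 831.
So from highest to lowest: Sb > Mg > Al.

Sb > Mg > Al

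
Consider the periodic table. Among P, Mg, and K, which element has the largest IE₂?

K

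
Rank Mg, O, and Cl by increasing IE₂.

After 1 electron has been removed, what remains? Mg⁺ still has 1 valence electron; O⁺ still has 5 valence electrons; Cl⁺ still has 6 valence electrons.
All are still removing valence electrons, so compare the +1 ions as you would atoms: IE_2 generally rises across a period (higher Z_eff) and falls down a group (larger shell), subject to the usual subshell exceptions.
Valence configurations: Mg⁺ [Ne]3s¹, O⁺ [He]2s²2p³, Cl⁺ [Ne]3s²3p⁴.
Approximate IE_2 values (kJ/mol): Mg 1451, O 3388, Cl 2298.
Putting it together, IE_2: Mg < Cl < O.

Mg < Cl < O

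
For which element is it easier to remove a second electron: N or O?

N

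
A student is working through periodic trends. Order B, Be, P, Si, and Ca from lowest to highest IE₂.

Ca, Si, Be, P, B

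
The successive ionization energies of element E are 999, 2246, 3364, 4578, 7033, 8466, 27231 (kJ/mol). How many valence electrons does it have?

Look for the largest jump between consecutive ionization energies: IE7/IE6 ≈ 3.2, far larger than any earlier ratio.
That jump marks the point where a core electron is being removed. So the atom has 6 valence electrons.

6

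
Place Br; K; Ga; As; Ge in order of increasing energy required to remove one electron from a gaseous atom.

K is in period 4, group 1; Ga is in period 4, group 13; Ge is in period 4, group 14; As is in period 4, group 15; Br is in period 4, group 17.
IE₁ increases left→right with effective nuclear charge and decreases top→bottom as the valence shell moves farther out.
All lie in period 4, so first ionization energy increases left to right.
So from lowest to highest: K < Ga < Ge < As < Br.

K < Ga < Ge < As < Br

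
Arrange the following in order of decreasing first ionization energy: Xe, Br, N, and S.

N > Xe > Br > S

N is in period 2, group 15; S is in period 3, group 16; Br is in period 4, group 17; Xe is in period 5, group 18.
First ionization energy rises across a period (greater Z_eff holds electrons more tightly) and falls down a group (valence electrons are farther from the nucleus).
A diagonal step moves right (one effect) and down (the opposite effect) at once.
Br > S: the two effects oppose for this pair; the across-period effect wins (1140 vs 1000 kJ/mol).
Xe > Br: period and group pull opposite ways; the across-period shift dominates (1170 vs 1140 kJ/mol).
N > Xe: the two effects oppose for this pair; the down-group effect wins (1402 vs 1170 kJ/mol).
Tabulated first ionization energy (kJ/mol): N 1402, S 1000, Br 1140, Xe 1170.
So from highest to lowest: N > Xe > Br > S.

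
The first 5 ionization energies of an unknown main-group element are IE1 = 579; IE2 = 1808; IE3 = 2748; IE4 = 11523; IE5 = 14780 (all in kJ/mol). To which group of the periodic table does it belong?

Look for the largest jump between consecutive ionization energies: IE4/IE3 ≈ 4.2, far larger than any earlier ratio.
That jump marks the point where a core electron is being removed. So the atom has 3 valence electrons.
A main-group element with 3 valence electrons is in group 13.

Group 13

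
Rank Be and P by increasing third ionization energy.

P, Be

Consider each +2 ion: Be²⁺ is the bare [He] core; P²⁺ still has 3 valence electrons.
Breaking into a closed-shell core is much more expensive than removing a leftover valence electron — Be has the largest IE_3 here.
Tabulated IE_3 (kJ/mol): Be 14849, P 2914.
Hence IE_3: P < Be.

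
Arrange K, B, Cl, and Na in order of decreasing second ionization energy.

The second ionization energy removes an electron from the +1 ion. For each element: K⁺ is the bare [Ar] core; B⁺ still has 2 valence electrons; Cl⁺ still has 6 valence electrons; Na⁺ is the bare [Ne] core.
Core electrons are held far more tightly than valence electrons, so K and Na top the IE_2 order.
Valence configurations: B⁺ [He]2s², Cl⁺ [Ne]3s²3p⁴.
Tabulated IE_2 (kJ/mol): K 3052, B 2427, Cl 2298, Na 4562.
So the second ionization energies run Cl < B < K < Na.

Na, K, B, Cl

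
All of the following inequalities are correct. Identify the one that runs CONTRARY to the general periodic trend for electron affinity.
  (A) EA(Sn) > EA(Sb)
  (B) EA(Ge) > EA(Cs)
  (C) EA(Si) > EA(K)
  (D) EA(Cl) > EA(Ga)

The general trend: electron affinity increases across a period and decreases down a group.
(A) Sn (period 5, group 14) vs Sb (period 5, group 15): the stated order contradicts the simple trend.
(B) Ge (period 4, group 14) vs Cs (period 6, group 1): the stated order agrees with the simple trend.
(C) Si (period 3, group 14) vs K (period 4, group 1): the stated order agrees with the simple trend.
(D) Cl (period 3, group 17) vs Ga (period 4, group 13): the stated order agrees with the simple trend.
The exception is (A): adding an electron to Sb's half-filled 5p³ is unfavourable, so Sn has the more exothermic EA.

(A)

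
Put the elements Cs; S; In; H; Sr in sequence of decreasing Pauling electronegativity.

EN rises left→right (higher Z_eff, smaller atoms) and falls top→bottom (larger, more shielded atoms).
Here both period and group differ, so the two effects have to be weighed against each other.
Sr > Cs: relative to Cs, both the across-period and down-group shifts push Sr's electronegativity up.
In > Sr: both are in period 5; the period trend gives In the larger value.
H > In: the two effects oppose for this pair; the down-group effect wins (2.20 vs 1.78).
S > H: the two effects oppose for this pair; the across-period effect wins (2.58 vs 2.20).
Tabulated electronegativity (Pauling): H 2.20, S 2.58, Sr 0.95, In 1.78, Cs 0.79.
So from highest to lowest: S > H > In > Sr > Cs.

S, H, In, Sr, Cs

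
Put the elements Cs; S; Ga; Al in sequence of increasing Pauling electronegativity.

Al is in period 3, group 13; S is in period 3, group 16; Ga is in period 4, group 13; Cs is in period 6, group 1.
Atoms toward the upper right of the periodic table pull bonding electrons most strongly.
Neither a single period nor a single group — weigh both effects.
Al > Cs: relative to Cs, both the across-period and down-group shifts push Al's electronegativity up.
Ga > Al: this pair runs against the simple trend — see the exception note.
S > Ga: both effects reinforce here, so S is clearly the higher of the two.
Note the exception: Ga has a higher electronegativity than Al, contrary to the simple trend — poor shielding by filled d (and f) subshells raises the heavier element's effective nuclear charge more than the simple down-group trend predicts.
For reference (Pauling): Al 1.61, S 2.58, Ga 1.81, Cs 0.79.
So from lowest to highest: Cs < Al < Ga < S.

Cs < Al < Ga < S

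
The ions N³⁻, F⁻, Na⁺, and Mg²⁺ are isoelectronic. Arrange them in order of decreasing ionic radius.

N³⁻ > F⁻ > Na⁺ > Mg²⁺

All of these have 10 electrons, so size is governed by nuclear charge alone: the more protons, the stronger the pull on the same electron cloud, and the smaller the ion.
Nuclear charges: Mg²⁺ (Z=12), Na⁺ (Z=11), F⁻ (Z=9), N³⁻ (Z=7).
Largest to smallest: N³⁻ > F⁻ > Na⁺ > Mg²⁺.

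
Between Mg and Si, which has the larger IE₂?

Si

Consider each +1 ion: Mg⁺ still has 1 valence electron; Si⁺ still has 3 valence electrons.
All are still removing valence electrons, so compare the +1 ions as you would atoms: IE_2 generally rises across a period (higher Z_eff) and falls down a group (larger shell), subject to the usual subshell exceptions.
Valence configurations: Mg⁺ [Ne]3s¹, Si⁺ [Ne]3s²3p¹.
Tabulated IE_2 (kJ/mol): Mg 1451, Si 1577.
Hence IE_2: Mg < Si.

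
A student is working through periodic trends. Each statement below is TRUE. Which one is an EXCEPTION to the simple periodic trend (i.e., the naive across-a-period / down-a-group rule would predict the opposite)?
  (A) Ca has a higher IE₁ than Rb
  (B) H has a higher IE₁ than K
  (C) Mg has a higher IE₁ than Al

(C)

The general trend: IE₁ increases across a period and decreases down a group.
(A) Ca (period 4, group 2) vs Rb (period 5, group 1): the stated order agrees with the simple trend.
(B) H (period 1, group 1) vs K (period 4, group 1): the stated order agrees with the simple trend.
(C) Mg (period 3, group 2) vs Al (period 3, group 13): the stated order contradicts the simple trend.
The exception is (C): Al's single 3p electron is easier to remove than one from Mg's filled 3s².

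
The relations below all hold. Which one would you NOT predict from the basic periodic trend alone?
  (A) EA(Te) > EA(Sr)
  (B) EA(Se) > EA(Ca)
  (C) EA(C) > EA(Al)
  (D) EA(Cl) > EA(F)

(D)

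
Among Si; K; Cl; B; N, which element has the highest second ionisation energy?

K

IE_2 is the cost of taking one more electron from the +1 cation: Si⁺ still has 3 valence electrons; K⁺ is the bare [Ar] core; Cl⁺ still has 6 valence electrons; B⁺ still has 2 valence electrons; N⁺ still has 4 valence electrons.
Pulling an electron out of a noble-gas core costs far more than removing a remaining valence electron, so K sits at the high end of IE_2.
Valence configurations: Si⁺ [Ne]3s²3p¹, Cl⁺ [Ne]3s²3p⁴, B⁺ [He]2s², N⁺ [He]2s²2p².
The numbers (kJ/mol): Si 1577, K 3052, Cl 2298, B 2427, N 2856.
Hence IE_2: Si < Cl < B < N < K.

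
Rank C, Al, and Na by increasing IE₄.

IE_4 is the cost of taking one more electron from the +3 cation: C³⁺ still has 1 valence electron; Al³⁺ is the bare [Ne] core; Na³⁺ is already 2 electrons into the core.
Breaking into a closed-shell core is much more expensive than removing a leftover valence electron — Na and Al have the largest IE_4 here.
The numbers (kJ/mol): C 6223, Al 11577, Na 9543.
Overall IE_4 order: C < Na < Al.

C < Na < Al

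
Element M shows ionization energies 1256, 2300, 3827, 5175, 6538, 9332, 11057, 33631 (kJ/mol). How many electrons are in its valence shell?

7

Look for the largest jump between consecutive ionization energies: IE8/IE7 ≈ 3.0, far larger than any earlier ratio.
That jump marks the point where a core electron is being removed. So the atom has 7 valence electrons.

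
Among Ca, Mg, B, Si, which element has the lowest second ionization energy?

Ca

IE_2 is the cost of taking one more electron from the +1 cation: Ca⁺ still has 1 valence electron; Mg⁺ still has 1 valence electron; B⁺ still has 2 valence electrons; Si⁺ still has 3 valence electrons.
All are still removing valence electrons, so compare the +1 ions as you would atoms: IE_2 generally rises across a period (higher Z_eff) and falls down a group (larger shell), subject to the usual subshell exceptions.
Valence configurations: Ca⁺ [Ar]4s¹, Mg⁺ [Ne]3s¹, B⁺ [He]2s², Si⁺ [Ne]3s²3p¹.
Tabulated IE_2 (kJ/mol): Ca 1145, Mg 1451, B 2427, Si 1577.
So the second ionization energies run Ca < Mg < Si < B.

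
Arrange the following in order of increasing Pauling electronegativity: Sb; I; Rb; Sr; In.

Rb < Sr < In < Sb < I

Atoms toward the upper right of the periodic table pull bonding electrons most strongly.
All lie in period 5, so electronegativity increases left to right.
So from lowest to highest: Rb < Sr < In < Sb < I.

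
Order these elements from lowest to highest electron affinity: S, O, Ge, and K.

K, Ge, O, S

O is in period 2, group 16; S is in period 3, group 16; K is in period 4, group 1; Ge is in period 4, group 14.
Adding an electron releases more energy for atoms nearer the top right (short of the noble gases).
Neither a single period nor a single group — weigh both effects.
Ge > K: both are in period 4; the period trend gives Ge the larger value.
O > Ge: both effects reinforce here, so O is clearly the higher of the two.
S > O: this pair runs against the simple trend — see the exception note.
Note the exception: S has a higher electron affinity than O, contrary to the simple trend — the compact 2p subshell of O repels the added electron more than S's larger 3p does.
Tabulated electron affinity (kJ/mol): O 141, S 200, K 48, Ge 119.
So from lowest to highest: K < Ge < O < S.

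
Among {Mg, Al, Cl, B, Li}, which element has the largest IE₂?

Li

The second ionization energy removes an electron from the +1 ion. For each element: Mg⁺ still has 1 valence electron; Al⁺ still has 2 valence electrons; Cl⁺ still has 6 valence electrons; B⁺ still has 2 valence electrons; Li⁺ is the bare [He] core.
Core electrons are held far more tightly than valence electrons, so Li tops the IE_2 order.
Valence configurations: Mg⁺ [Ne]3s¹, Al⁺ [Ne]3s², Cl⁺ [Ne]3s²3p⁴, B⁺ [He]2s².
Tabulated IE_2 (kJ/mol): Mg 1451, Al 1817, Cl 2298, B 2427, Li 7298.
Overall IE_2 order: Mg < Al < Cl < B < Li.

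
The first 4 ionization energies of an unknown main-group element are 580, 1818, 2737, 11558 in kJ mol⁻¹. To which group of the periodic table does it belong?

Look for the largest jump between consecutive ionization energies: IE4/IE3 ≈ 4.2, far larger than any earlier ratio.
That jump marks the point where a core electron is being removed. So the atom has 3 valence electrons.
A main-group element with 3 valence electrons is in group 13.

Group 13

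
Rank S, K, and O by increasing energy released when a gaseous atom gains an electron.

K < O < S

EA tends to increase across a period and decrease down a group, though the pattern is less regular than for IE or radius.
These span different periods and groups, so the two trends combine.
O > K: both effects reinforce here, so O is clearly the higher of the two.
S > O: this pair runs against the simple trend — see the exception note.
Note the exception: S has a higher electron affinity than O, contrary to the simple trend — the compact 2p subshell of O repels the added electron more than S's larger 3p does.
Tabulated electron affinity (kJ/mol): O 141, S 200, K 48.
So from lowest to highest: K < O < S.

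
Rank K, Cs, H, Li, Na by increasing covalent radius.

H < Li < Na < K < Cs

H is in period 1, group 1; Li is in period 2, group 1; Na is in period 3, group 1; K is in period 4, group 1; Cs is in period 6, group 1.
Across a period the added protons contract the valence shell; down a group each new principal shell makes the atom larger.
All are in group 1, so atomic radius increases down the group.
So from smallest to largest: H < Li < Na < K < Cs.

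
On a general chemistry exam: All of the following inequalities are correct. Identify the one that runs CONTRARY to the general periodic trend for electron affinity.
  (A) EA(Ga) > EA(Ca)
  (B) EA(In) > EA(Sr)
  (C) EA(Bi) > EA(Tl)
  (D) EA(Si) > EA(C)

(D)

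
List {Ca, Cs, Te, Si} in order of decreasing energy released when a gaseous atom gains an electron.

Te, Si, Cs, Ca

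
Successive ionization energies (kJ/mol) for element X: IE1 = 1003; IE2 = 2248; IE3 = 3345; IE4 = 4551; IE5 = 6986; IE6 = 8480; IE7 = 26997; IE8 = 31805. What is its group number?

Group 16

Look for the largest jump between consecutive ionization energies: IE7/IE6 ≈ 3.2, far larger than any earlier ratio.
That jump marks the point where a core electron is being removed. So the atom has 6 valence electrons.
A main-group element with 6 valence electrons is in group 16.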